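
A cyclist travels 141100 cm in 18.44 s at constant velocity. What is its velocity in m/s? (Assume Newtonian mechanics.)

d = 141100 cm × 0.01 = 1411.0 m
v = d / t = 1411.0 / 18.44 = 76.52 m/s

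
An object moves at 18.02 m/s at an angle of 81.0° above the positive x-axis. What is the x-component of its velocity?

vₓ = v cos(θ) = 18.02 × cos(81.0°) = 2.82 m/s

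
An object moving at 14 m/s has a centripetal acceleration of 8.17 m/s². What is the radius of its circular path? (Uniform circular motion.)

r = v²/a_c = 14²/8.17 = 23.99 m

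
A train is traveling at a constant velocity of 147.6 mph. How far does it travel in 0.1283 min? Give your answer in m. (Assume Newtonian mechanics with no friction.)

v = 147.6 mph × 0.44704 = 65.9831 m/s
t = 0.1283 min × 60.0 = 7.698 s
d = v × t = 65.9831 × 7.698 = 507.9 m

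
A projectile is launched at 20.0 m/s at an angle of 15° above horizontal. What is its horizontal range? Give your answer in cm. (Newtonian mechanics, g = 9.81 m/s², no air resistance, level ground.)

R = v₀² × sin(2θ) / g = 20.0² × sin(2 × 15°) / 9.81 = 400.0 × 0.5 / 9.81 = 20.3874 m
R = 20.3874 m / 0.01 = 2039 cm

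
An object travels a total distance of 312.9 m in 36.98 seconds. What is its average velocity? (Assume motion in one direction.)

v_avg = Δd / Δt = 312.9 / 36.98 = 8.46 m/s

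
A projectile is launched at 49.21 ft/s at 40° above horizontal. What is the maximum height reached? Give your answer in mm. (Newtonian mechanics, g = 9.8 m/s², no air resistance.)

v₀ = 49.21 ft/s × 0.3048 = 14.9992 m/s
H = v₀² × sin²(θ) / (2g) = 14.9992² × sin(40°)² / (2 × 9.8) = 224.976 × 0.413176 / 19.6 = 4.74259 m
H = 4.74259 m / 0.001 = 4743 mm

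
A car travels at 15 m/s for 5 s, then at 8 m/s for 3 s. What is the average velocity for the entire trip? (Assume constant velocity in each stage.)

d₁ = v₁t₁ = 15 × 5 = 75 m
d₂ = v₂t₂ = 8 × 3 = 24 m
d_total = 99 m, t_total = 8 s
v_avg = d_total/t_total = 99/8 = 12.38 m/s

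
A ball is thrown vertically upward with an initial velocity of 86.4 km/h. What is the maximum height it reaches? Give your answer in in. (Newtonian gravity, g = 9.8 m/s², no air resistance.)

v₀ = 86.4 km/h × 0.2777777777777778 = 24.0 m/s
h_max = v₀² / (2g) = 24.0² / (2 × 9.8) = 576.0 / 19.6 = 29.3878 m
h_max = 29.3878 m / 0.0254 = 1157 in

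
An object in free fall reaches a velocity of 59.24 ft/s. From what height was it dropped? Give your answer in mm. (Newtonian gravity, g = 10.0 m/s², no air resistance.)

v = 59.24 ft/s × 0.3048 = 18.0564 m/s
h = v² / (2g) = 18.0564² / (2 × 10.0) = 16.3017 m
h = 16.3017 m / 0.001 = 16300 mm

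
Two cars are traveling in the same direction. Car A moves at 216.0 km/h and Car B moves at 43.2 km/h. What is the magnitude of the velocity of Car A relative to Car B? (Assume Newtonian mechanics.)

v_rel = |v_A - v_B| = |216.0 - 43.2| = 172.8 km/h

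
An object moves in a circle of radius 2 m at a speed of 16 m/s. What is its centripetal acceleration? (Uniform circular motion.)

a_c = v²/r = 16²/2 = 256/2 = 128.0 m/s²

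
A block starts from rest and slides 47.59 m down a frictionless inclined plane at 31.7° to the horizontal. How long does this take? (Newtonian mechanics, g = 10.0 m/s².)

a = g sin(θ) = 10.0 × sin(31.7°) = 5.2547 m/s²
t = √(2d/a) = √(2 × 47.59 / 5.2547) = 4.26 s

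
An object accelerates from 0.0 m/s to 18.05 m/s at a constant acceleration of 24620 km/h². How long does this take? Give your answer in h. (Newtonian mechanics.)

a = 24620 km/h² × 7.716049382716049e-05 = 1.89969 m/s²
t = (v - v₀) / a = (18.05 - 0.0) / 1.89969 = 9.50155 s
t = 9.50155 s / 3600.0 = 0.002639 h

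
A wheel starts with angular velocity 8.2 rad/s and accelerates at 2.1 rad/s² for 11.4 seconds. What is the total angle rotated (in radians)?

θ = ω₀t + ½αt² = 8.2×11.4 + ½×2.1×11.4² = 229.94 rad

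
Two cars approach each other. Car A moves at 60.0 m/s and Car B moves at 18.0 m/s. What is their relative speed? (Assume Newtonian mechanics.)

v_rel = v_A + v_B = 60.0 + 18.0 = 78.0 m/s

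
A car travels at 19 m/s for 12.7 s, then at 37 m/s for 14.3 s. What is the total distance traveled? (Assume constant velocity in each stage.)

d₁ = v₁t₁ = 19 × 12.7 = 241.3 m
d₂ = v₂t₂ = 37 × 14.3 = 529.1 m
d_total = 241.3 + 529.1 = 770.4 m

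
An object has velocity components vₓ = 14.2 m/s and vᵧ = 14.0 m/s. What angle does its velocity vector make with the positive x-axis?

θ = arctan(vᵧ/vₓ) = arctan(14.0/14.2) = 44.59°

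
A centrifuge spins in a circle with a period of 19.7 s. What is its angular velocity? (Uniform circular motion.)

ω = 2π/T = 2π/19.7 = 0.3189 rad/s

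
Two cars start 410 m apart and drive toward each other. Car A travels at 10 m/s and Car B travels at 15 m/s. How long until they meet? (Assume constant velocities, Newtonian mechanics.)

Combined speed: v_combined = 10 + 15 = 25 m/s
Time to meet: t = d/v_combined = 410/25 = 16.4 s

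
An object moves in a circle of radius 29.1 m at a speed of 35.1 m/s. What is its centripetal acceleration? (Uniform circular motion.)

a_c = v²/r = 35.1²/29.1 = 1232.01/29.1 = 42.34 m/s²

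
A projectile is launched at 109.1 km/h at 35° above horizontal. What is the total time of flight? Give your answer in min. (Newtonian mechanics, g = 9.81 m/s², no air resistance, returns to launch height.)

v₀ = 109.1 km/h × 0.2777777777777778 = 30.3056 m/s
T = 2 × v₀ × sin(θ) / g = 2 × 30.3056 × sin(35°) / 9.81 = 2 × 30.3056 × 0.573576 / 9.81 = 3.54385 s
T = 3.54385 s / 60.0 = 0.05906 min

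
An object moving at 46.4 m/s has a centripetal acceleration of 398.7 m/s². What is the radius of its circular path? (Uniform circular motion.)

r = v²/a_c = 46.4²/398.7 = 5.4 m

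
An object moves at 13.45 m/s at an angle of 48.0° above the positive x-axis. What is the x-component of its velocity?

vₓ = v cos(θ) = 13.45 × cos(48.0°) = 9.0 m/s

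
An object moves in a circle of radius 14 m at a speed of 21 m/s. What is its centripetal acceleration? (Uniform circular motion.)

a_c = v²/r = 21²/14 = 441/14 = 31.5 m/s²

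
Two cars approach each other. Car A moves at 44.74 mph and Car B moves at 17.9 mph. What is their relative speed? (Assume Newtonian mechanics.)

v_rel = v_A + v_B = 44.74 + 17.9 = 62.64 mph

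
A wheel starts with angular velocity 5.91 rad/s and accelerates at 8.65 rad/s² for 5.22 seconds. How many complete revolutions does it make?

θ = ω₀t + ½αt² = 5.91×5.22 + ½×8.65×5.22² = 148.69953 rad
Total revolutions = θ/(2π) = 148.69953/(2π) = 23.67
Complete revolutions = ⌊23.67⌋ = 23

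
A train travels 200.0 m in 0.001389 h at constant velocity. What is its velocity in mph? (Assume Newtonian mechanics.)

t = 0.001389 h × 3600.0 = 5.0004 s
v = d / t = 200.0 / 5.0004 = 39.9968 m/s
v = 39.9968 m/s / 0.44704 = 89.47 mph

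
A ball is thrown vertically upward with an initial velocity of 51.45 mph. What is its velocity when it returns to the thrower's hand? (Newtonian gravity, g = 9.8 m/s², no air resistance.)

By conservation of energy (no air resistance), the ball returns to the throw height with the same speed as launch, but directed downward.
|v_ground| = v₀ = 51.45 mph
v_ground = 51.45 mph (downward)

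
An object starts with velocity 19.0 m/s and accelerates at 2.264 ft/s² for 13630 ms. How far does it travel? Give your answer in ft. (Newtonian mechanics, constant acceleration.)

a = 2.264 ft/s² × 0.3048 = 0.690067 m/s²
t = 13630 ms × 0.001 = 13.63 s
d = v₀ × t + ½ × a × t² = 19.0 × 13.63 + 0.5 × 0.690067 × 13.63² = 323.069 m
d = 323.069 m / 0.3048 = 1060 ft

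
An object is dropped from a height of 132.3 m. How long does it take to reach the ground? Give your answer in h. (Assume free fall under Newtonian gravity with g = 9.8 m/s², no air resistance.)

t = √(2h/g) = √(2 × 132.3 / 9.8) = 5.19615 s
t = 5.19615 s / 3600.0 = 0.001443 h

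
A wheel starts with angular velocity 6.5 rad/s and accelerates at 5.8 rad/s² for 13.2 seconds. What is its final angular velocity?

ω = ω₀ + αt = 6.5 + 5.8 × 13.2 = 83.06 rad/s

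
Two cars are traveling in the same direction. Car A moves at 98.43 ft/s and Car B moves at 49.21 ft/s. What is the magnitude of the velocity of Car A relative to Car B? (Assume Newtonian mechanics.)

v_rel = |v_A - v_B| = |98.43 - 49.21| = 49.22 ft/s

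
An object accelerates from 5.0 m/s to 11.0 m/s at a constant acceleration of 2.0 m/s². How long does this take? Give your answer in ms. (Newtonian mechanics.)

t = (v - v₀) / a = (11.0 - 5.0) / 2.0 = 3.0 s
t = 3.0 s / 0.001 = 3000 ms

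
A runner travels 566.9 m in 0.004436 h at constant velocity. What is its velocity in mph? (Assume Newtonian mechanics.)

t = 0.004436 h × 3600.0 = 15.9696 s
v = d / t = 566.9 / 15.9696 = 35.4987 m/s
v = 35.4987 m/s / 0.44704 = 79.41 mph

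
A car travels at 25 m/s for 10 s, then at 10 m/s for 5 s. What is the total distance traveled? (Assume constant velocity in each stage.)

d₁ = v₁t₁ = 25 × 10 = 250 m
d₂ = v₂t₂ = 10 × 5 = 50 m
d_total = 250 + 50 = 300 m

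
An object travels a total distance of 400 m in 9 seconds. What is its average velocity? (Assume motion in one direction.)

v_avg = Δd / Δt = 400 / 9 = 44.44 m/s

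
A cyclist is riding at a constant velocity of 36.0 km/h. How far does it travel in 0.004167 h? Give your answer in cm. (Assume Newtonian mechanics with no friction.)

v = 36.0 km/h × 0.2777777777777778 = 10.0 m/s
t = 0.004167 h × 3600.0 = 15.0012 s
d = v × t = 10.0 × 15.0012 = 150.012 m
d = 150.012 m / 0.01 = 15000 cm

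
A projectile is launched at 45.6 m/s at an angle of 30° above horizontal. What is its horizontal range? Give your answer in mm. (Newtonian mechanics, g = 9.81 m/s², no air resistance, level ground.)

R = v₀² × sin(2θ) / g = 45.6² × sin(2 × 30°) / 9.81 = 2079.36 × 0.866025 / 9.81 = 183.566 m
R = 183.566 m / 0.001 = 183600 mm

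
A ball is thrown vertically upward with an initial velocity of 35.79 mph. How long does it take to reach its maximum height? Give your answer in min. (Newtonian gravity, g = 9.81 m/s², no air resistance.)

v₀ = 35.79 mph × 0.44704 = 15.9996 m/s
t_up = v₀ / g = 15.9996 / 9.81 = 1.63095 s
t_up = 1.63095 s / 60.0 = 0.02718 min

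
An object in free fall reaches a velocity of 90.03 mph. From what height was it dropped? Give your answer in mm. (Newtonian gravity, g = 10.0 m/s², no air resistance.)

v = 90.03 mph × 0.44704 = 40.247 m/s
h = v² / (2g) = 40.247² / (2 × 10.0) = 80.9911 m
h = 80.9911 m / 0.001 = 80990 mm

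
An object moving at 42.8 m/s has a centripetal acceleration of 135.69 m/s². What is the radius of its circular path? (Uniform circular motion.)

r = v²/a_c = 42.8²/135.69 = 13.5 m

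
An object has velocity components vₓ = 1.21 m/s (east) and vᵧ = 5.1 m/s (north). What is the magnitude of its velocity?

|v| = √(vₓ² + vᵧ²) = √(1.21² + 5.1²) = √(27.4741) = 5.24 m/s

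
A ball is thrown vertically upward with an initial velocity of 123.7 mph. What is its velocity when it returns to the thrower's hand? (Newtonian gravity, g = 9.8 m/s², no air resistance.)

By conservation of energy (no air resistance), the ball returns to the throw height with the same speed as launch, but directed downward.
|v_ground| = v₀ = 123.7 mph
v_ground = 123.7 mph (downward)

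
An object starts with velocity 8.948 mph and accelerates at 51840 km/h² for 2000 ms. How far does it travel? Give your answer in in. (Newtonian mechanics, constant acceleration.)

v₀ = 8.948 mph × 0.44704 = 4.00011 m/s
a = 51840 km/h² × 7.716049382716049e-05 = 4.0 m/s²
t = 2000 ms × 0.001 = 2.0 s
d = v₀ × t + ½ × a × t² = 4.00011 × 2.0 + 0.5 × 4.0 × 2.0² = 16.0002 m
d = 16.0002 m / 0.0254 = 629.9 in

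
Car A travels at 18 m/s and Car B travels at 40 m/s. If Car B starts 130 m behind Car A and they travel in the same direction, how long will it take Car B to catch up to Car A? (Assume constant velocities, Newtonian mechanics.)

Relative speed: v_rel = 40 - 18 = 22 m/s
Time to catch: t = d₀/v_rel = 130/22 = 5.91 s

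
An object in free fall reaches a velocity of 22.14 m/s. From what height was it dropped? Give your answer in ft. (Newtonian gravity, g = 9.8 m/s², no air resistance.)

h = v² / (2g) = 22.14² / (2 × 9.8) = 25.0092 m
h = 25.0092 m / 0.3048 = 82.05 ft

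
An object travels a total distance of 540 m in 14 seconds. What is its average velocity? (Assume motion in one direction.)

v_avg = Δd / Δt = 540 / 14 = 38.57 m/s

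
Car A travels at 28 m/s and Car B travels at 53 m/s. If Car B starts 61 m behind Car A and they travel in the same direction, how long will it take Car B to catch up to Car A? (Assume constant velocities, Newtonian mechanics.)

Relative speed: v_rel = 53 - 28 = 25 m/s
Time to catch: t = d₀/v_rel = 61/25 = 2.44 s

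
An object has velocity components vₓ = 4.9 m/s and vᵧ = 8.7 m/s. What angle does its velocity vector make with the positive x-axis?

θ = arctan(vᵧ/vₓ) = arctan(8.7/4.9) = 60.61°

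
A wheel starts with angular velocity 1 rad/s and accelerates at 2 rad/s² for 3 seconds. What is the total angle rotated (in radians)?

θ = ω₀t + ½αt² = 1×3 + ½×2×3² = 12.0 rad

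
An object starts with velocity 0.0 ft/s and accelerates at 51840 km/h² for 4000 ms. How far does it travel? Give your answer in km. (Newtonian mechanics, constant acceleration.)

v₀ = 0.0 ft/s × 0.3048 = 0.0 m/s
a = 51840 km/h² × 7.716049382716049e-05 = 4.0 m/s²
t = 4000 ms × 0.001 = 4.0 s
d = v₀ × t + ½ × a × t² = 0.0 × 4.0 + 0.5 × 4.0 × 4.0² = 32.0 m
d = 32.0 m / 1000.0 = 0.032 km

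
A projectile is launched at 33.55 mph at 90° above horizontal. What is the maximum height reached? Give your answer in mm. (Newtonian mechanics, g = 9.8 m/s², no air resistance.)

v₀ = 33.55 mph × 0.44704 = 14.9982 m/s
H = v₀² × sin²(θ) / (2g) = 14.9982² × sin(90°)² / (2 × 9.8) = 224.946 × 1.0 / 19.6 = 11.4768 m
H = 11.4768 m / 0.001 = 11480 mm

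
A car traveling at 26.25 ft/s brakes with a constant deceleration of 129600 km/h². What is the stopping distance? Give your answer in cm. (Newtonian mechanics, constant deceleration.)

v₀ = 26.25 ft/s × 0.3048 = 8.001 m/s
a = 129600 km/h² × 7.716049382716049e-05 = 10.0 m/s²
d = v₀² / (2a) = 8.001² / (2 × 10.0) = 64.016 / 20.0 = 3.2008 m
d = 3.2008 m / 0.01 = 320.1 cm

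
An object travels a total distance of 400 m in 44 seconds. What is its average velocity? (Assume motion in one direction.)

v_avg = Δd / Δt = 400 / 44 = 9.09 m/s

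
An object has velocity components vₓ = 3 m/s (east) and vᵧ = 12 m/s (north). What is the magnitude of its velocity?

|v| = √(vₓ² + vᵧ²) = √(3² + 12²) = √(153) = 12.37 m/s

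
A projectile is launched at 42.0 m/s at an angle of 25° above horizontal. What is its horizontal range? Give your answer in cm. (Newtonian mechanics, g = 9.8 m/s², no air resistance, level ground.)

R = v₀² × sin(2θ) / g = 42.0² × sin(2 × 25°) / 9.8 = 1764.0 × 0.766044 / 9.8 = 137.888 m
R = 137.888 m / 0.01 = 13790 cm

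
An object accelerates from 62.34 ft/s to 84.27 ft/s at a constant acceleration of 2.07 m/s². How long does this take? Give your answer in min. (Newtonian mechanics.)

v₀ = 62.34 ft/s × 0.3048 = 19.0012 m/s
v = 84.27 ft/s × 0.3048 = 25.6855 m/s
t = (v - v₀) / a = (25.6855 - 19.0012) / 2.07 = 3.22913 s
t = 3.22913 s / 60.0 = 0.05382 min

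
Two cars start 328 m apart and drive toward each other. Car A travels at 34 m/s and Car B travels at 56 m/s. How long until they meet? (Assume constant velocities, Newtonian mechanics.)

Combined speed: v_combined = 34 + 56 = 90 m/s
Time to meet: t = d/v_combined = 328/90 = 3.64 s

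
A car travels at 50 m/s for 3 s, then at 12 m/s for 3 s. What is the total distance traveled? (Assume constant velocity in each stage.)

d₁ = v₁t₁ = 50 × 3 = 150 m
d₂ = v₂t₂ = 12 × 3 = 36 m
d_total = 150 + 36 = 186 m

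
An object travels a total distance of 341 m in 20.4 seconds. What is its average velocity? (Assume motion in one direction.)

v_avg = Δd / Δt = 341 / 20.4 = 16.72 m/s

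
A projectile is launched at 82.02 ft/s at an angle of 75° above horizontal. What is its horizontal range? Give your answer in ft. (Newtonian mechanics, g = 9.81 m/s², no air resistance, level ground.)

v₀ = 82.02 ft/s × 0.3048 = 24.9997 m/s
R = v₀² × sin(2θ) / g = 24.9997² × sin(2 × 75°) / 9.81 = 624.985 × 0.5 / 9.81 = 31.8545 m
R = 31.8545 m / 0.3048 = 104.5 ft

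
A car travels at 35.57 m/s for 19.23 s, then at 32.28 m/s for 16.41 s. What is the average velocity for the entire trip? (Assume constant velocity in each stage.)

d₁ = v₁t₁ = 35.57 × 19.23 = 684.0111 m
d₂ = v₂t₂ = 32.28 × 16.41 = 529.7148 m
d_total = 1213.7259 m, t_total = 35.64 s
v_avg = d_total/t_total = 1213.7259/35.64 = 34.06 m/s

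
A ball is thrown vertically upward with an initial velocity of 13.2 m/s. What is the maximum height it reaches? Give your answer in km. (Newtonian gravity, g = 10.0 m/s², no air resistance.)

h_max = v₀² / (2g) = 13.2² / (2 × 10.0) = 174.24 / 20.0 = 8.712 m
h_max = 8.712 m / 1000.0 = 0.008712 km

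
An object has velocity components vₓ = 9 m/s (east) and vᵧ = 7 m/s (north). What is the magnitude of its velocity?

|v| = √(vₓ² + vᵧ²) = √(9² + 7²) = √(130) = 11.4 m/s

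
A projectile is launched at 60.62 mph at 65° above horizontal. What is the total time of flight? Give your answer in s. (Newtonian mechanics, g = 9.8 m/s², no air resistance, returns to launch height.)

v₀ = 60.62 mph × 0.44704 = 27.0996 m/s
T = 2 × v₀ × sin(θ) / g = 2 × 27.0996 × sin(65°) / 9.8 = 2 × 27.0996 × 0.906308 / 9.8 = 5.012 s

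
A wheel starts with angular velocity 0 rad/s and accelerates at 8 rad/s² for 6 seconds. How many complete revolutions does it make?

θ = ω₀t + ½αt² = 0×6 + ½×8×6² = 144.0 rad
Total revolutions = θ/(2π) = 144.0/(2π) = 22.92
Complete revolutions = ⌊22.92⌋ = 22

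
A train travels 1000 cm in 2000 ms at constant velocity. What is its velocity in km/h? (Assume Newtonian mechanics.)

d = 1000 cm × 0.01 = 10.0 m
t = 2000 ms × 0.001 = 2.0 s
v = d / t = 10.0 / 2.0 = 5.0 m/s
v = 5.0 m/s / 0.2777777777777778 = 18.0 km/h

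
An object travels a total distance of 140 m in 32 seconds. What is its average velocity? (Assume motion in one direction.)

v_avg = Δd / Δt = 140 / 32 = 4.38 m/s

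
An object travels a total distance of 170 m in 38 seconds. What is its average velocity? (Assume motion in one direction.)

v_avg = Δd / Δt = 170 / 38 = 4.47 m/s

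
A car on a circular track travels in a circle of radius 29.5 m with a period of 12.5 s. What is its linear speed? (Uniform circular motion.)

v = 2πr/T = 2π×29.5/12.5 = 14.83 m/s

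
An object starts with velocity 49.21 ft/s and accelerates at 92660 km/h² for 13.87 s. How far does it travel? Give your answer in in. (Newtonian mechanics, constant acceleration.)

v₀ = 49.21 ft/s × 0.3048 = 14.9992 m/s
a = 92660 km/h² × 7.716049382716049e-05 = 7.14969 m/s²
d = v₀ × t + ½ × a × t² = 14.9992 × 13.87 + 0.5 × 7.14969 × 13.87² = 895.757 m
d = 895.757 m / 0.0254 = 35270 in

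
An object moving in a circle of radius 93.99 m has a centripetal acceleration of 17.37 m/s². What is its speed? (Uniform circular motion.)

v = √(a_c × r) = √(17.37 × 93.99) = 40.41 m/s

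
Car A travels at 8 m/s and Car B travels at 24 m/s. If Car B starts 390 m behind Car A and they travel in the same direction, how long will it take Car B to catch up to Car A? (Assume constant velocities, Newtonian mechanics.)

Relative speed: v_rel = 24 - 8 = 16 m/s
Time to catch: t = d₀/v_rel = 390/16 = 24.38 s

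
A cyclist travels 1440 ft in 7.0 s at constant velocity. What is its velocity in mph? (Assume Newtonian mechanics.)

d = 1440 ft × 0.3048 = 438.912 m
v = d / t = 438.912 / 7.0 = 62.7017 m/s
v = 62.7017 m/s / 0.44704 = 140.3 mph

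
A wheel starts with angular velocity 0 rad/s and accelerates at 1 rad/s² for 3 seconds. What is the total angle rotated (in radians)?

θ = ω₀t + ½αt² = 0×3 + ½×1×3² = 4.5 rad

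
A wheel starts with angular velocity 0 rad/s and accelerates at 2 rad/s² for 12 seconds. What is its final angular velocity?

ω = ω₀ + αt = 0 + 2 × 12 = 24 rad/s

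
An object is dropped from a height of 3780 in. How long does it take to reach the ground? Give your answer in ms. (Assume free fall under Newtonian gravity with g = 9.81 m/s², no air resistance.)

h = 3780 in × 0.0254 = 96.012 m
t = √(2h/g) = √(2 × 96.012 / 9.81) = 4.42429 s
t = 4.42429 s / 0.001 = 4424 ms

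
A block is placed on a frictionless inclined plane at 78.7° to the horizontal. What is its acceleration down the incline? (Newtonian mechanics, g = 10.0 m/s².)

a = g sin(θ) = 10.0 × sin(78.7°) = 10.0 × 0.9806 = 9.81 m/s²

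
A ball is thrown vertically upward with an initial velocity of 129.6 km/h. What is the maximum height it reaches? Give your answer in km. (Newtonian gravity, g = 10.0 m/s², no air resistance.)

v₀ = 129.6 km/h × 0.2777777777777778 = 36.0 m/s
h_max = v₀² / (2g) = 36.0² / (2 × 10.0) = 1296.0 / 20.0 = 64.8 m
h_max = 64.8 m / 1000.0 = 0.0648 km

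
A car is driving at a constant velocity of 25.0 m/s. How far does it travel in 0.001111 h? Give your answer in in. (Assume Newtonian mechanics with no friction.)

t = 0.001111 h × 3600.0 = 3.9996 s
d = v × t = 25.0 × 3.9996 = 99.99 m
d = 99.99 m / 0.0254 = 3937 in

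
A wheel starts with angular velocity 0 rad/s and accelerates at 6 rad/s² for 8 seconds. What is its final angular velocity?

ω = ω₀ + αt = 0 + 6 × 8 = 48 rad/s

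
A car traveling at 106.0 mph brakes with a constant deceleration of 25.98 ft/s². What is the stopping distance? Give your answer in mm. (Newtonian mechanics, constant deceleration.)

v₀ = 106.0 mph × 0.44704 = 47.3862 m/s
a = 25.98 ft/s² × 0.3048 = 7.9187 m/s²
d = v₀² / (2a) = 47.3862² / (2 × 7.9187) = 2245.45 / 15.8374 = 141.781 m
d = 141.781 m / 0.001 = 141800 mm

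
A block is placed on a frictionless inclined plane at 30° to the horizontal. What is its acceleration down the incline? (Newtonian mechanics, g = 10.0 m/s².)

a = g sin(θ) = 10.0 × sin(30°) = 10.0 × 0.5 = 5.0 m/s²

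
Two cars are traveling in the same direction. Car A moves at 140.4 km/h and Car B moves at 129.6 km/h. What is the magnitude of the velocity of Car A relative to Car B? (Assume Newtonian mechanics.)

v_rel = |v_A - v_B| = |140.4 - 129.6| = 10.8 km/h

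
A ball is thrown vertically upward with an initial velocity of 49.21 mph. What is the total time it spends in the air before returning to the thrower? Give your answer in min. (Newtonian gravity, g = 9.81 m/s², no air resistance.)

v₀ = 49.21 mph × 0.44704 = 21.9988 m/s
t_total = 2 × v₀ / g = 2 × 21.9988 / 9.81 = 4.48497 s
t_total = 4.48497 s / 60.0 = 0.07475 min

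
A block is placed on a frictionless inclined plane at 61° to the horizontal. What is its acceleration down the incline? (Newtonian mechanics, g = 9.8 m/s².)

a = g sin(θ) = 9.8 × sin(61°) = 9.8 × 0.8746 = 8.57 m/s²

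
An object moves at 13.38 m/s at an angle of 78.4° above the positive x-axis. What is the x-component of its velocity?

vₓ = v cos(θ) = 13.38 × cos(78.4°) = 2.69 m/s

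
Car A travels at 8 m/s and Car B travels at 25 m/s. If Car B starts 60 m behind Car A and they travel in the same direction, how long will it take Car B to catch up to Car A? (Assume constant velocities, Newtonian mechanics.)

Relative speed: v_rel = 25 - 8 = 17 m/s
Time to catch: t = d₀/v_rel = 60/17 = 3.53 s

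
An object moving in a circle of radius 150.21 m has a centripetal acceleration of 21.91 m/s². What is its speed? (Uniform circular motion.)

v = √(a_c × r) = √(21.91 × 150.21) = 57.37 m/s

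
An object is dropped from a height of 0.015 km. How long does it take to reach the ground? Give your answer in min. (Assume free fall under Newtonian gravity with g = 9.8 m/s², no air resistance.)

h = 0.015 km × 1000.0 = 15.0 m
t = √(2h/g) = √(2 × 15.0 / 9.8) = 1.74964 s
t = 1.74964 s / 60.0 = 0.02916 min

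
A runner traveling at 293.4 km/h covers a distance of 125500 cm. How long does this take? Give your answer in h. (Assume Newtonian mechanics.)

d = 125500 cm × 0.01 = 1255.0 m
v = 293.4 km/h × 0.2777777777777778 = 81.5 m/s
t = d / v = 1255.0 / 81.5 = 15.3988 s
t = 15.3988 s / 3600.0 = 0.004277 h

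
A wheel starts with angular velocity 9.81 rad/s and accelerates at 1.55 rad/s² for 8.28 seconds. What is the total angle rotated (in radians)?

θ = ω₀t + ½αt² = 9.81×8.28 + ½×1.55×8.28² = 134.36 rad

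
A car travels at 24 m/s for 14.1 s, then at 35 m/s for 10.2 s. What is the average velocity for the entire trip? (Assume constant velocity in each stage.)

d₁ = v₁t₁ = 24 × 14.1 = 338.4 m
d₂ = v₂t₂ = 35 × 10.2 = 357.0 m
d_total = 695.4 m, t_total = 24.3 s
v_avg = d_total/t_total = 695.4/24.3 = 28.62 m/s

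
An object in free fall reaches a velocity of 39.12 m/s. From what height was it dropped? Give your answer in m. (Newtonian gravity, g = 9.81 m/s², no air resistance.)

h = v² / (2g) = 39.12² / (2 × 9.81) = 78.0 m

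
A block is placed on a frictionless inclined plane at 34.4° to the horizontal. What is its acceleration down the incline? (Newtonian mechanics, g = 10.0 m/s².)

a = g sin(θ) = 10.0 × sin(34.4°) = 10.0 × 0.565 = 5.65 m/s²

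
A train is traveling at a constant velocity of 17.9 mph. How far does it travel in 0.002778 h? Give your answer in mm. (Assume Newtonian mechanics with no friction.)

v = 17.9 mph × 0.44704 = 8.00202 m/s
t = 0.002778 h × 3600.0 = 10.0008 s
d = v × t = 8.00202 × 10.0008 = 80.0266 m
d = 80.0266 m / 0.001 = 80030 mm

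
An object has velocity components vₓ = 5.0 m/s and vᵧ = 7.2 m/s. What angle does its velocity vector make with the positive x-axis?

θ = arctan(vᵧ/vₓ) = arctan(7.2/5.0) = 55.22°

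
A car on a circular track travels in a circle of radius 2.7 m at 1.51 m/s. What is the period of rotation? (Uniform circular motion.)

T = 2πr/v = 2π×2.7/1.51 = 11.23 s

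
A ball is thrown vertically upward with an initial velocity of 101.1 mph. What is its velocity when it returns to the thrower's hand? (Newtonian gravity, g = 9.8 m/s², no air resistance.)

By conservation of energy (no air resistance), the ball returns to the throw height with the same speed as launch, but directed downward.
|v_ground| = v₀ = 101.1 mph
v_ground = 101.1 mph (downward)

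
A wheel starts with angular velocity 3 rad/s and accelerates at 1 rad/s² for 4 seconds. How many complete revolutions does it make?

θ = ω₀t + ½αt² = 3×4 + ½×1×4² = 20.0 rad
Total revolutions = θ/(2π) = 20.0/(2π) = 3.18
Complete revolutions = ⌊3.18⌋ = 3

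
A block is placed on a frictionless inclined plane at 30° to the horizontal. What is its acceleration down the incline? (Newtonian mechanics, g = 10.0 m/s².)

a = g sin(θ) = 10.0 × sin(30°) = 10.0 × 0.5 = 5.0 m/s²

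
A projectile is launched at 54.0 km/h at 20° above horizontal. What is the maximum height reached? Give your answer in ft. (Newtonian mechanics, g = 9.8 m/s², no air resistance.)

v₀ = 54.0 km/h × 0.2777777777777778 = 15.0 m/s
H = v₀² × sin²(θ) / (2g) = 15.0² × sin(20°)² / (2 × 9.8) = 225.0 × 0.116978 / 19.6 = 1.34286 m
H = 1.34286 m / 0.3048 = 4.406 ft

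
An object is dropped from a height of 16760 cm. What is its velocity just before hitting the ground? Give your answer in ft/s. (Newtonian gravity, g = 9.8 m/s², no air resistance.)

h = 16760 cm × 0.01 = 167.6 m
v = √(2gh) = √(2 × 9.8 × 167.6) = 57.3146 m/s
v = 57.3146 m/s / 0.3048 = 188.0 ft/s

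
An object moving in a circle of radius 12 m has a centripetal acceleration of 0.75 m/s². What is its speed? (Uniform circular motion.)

v = √(a_c × r) = √(0.75 × 12) = 3.0 m/s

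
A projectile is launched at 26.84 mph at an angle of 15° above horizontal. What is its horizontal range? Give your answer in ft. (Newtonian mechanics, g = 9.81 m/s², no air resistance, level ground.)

v₀ = 26.84 mph × 0.44704 = 11.9986 m/s
R = v₀² × sin(2θ) / g = 11.9986² × sin(2 × 15°) / 9.81 = 143.966 × 0.5 / 9.81 = 7.33772 m
R = 7.33772 m / 0.3048 = 24.07 ft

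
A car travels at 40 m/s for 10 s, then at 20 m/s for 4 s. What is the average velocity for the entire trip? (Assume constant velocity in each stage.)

d₁ = v₁t₁ = 40 × 10 = 400 m
d₂ = v₂t₂ = 20 × 4 = 80 m
d_total = 480 m, t_total = 14 s
v_avg = d_total/t_total = 480/14 = 34.29 m/s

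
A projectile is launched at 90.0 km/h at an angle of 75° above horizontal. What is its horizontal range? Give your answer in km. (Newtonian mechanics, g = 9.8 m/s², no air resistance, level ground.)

v₀ = 90.0 km/h × 0.2777777777777778 = 25.0 m/s
R = v₀² × sin(2θ) / g = 25.0² × sin(2 × 75°) / 9.8 = 625.0 × 0.5 / 9.8 = 31.8878 m
R = 31.8878 m / 1000.0 = 0.03189 km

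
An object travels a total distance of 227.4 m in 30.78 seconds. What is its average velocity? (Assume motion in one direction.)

v_avg = Δd / Δt = 227.4 / 30.78 = 7.39 m/s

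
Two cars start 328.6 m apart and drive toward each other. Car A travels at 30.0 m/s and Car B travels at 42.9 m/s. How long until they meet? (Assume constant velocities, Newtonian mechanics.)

Combined speed: v_combined = 30.0 + 42.9 = 72.9 m/s
Time to meet: t = d/v_combined = 328.6/72.9 = 4.51 s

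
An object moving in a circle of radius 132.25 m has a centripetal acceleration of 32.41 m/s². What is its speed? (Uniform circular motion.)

v = √(a_c × r) = √(32.41 × 132.25) = 65.47 m/s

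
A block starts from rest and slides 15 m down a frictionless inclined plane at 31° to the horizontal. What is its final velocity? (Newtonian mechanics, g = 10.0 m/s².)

a = g sin(θ) = 10.0 × sin(31°) = 5.1504 m/s²
v = √(2ad) = √(2 × 5.1504 × 15) = 12.43 m/s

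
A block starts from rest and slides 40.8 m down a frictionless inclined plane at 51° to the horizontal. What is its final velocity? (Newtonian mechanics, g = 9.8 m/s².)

a = g sin(θ) = 9.8 × sin(51°) = 7.616 m/s²
v = √(2ad) = √(2 × 7.616 × 40.8) = 24.93 m/s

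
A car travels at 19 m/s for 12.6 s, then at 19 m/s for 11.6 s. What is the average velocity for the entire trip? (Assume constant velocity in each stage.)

d₁ = v₁t₁ = 19 × 12.6 = 239.4 m
d₂ = v₂t₂ = 19 × 11.6 = 220.4 m
d_total = 459.8 m, t_total = 24.2 s
v_avg = d_total/t_total = 459.8/24.2 = 19.0 m/s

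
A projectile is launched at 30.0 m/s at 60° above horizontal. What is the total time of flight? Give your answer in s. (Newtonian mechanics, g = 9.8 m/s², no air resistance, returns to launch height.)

T = 2 × v₀ × sin(θ) / g = 2 × 30.0 × sin(60°) / 9.8 = 2 × 30.0 × 0.866025 / 9.8 = 5.302 s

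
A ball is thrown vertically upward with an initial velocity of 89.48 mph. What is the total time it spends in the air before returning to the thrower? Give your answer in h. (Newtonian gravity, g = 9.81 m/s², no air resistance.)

v₀ = 89.48 mph × 0.44704 = 40.0011 m/s
t_total = 2 × v₀ / g = 2 × 40.0011 / 9.81 = 8.15517 s
t_total = 8.15517 s / 3600.0 = 0.002265 h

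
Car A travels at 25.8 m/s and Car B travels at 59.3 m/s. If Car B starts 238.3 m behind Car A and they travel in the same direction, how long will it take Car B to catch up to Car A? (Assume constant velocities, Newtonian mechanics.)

Relative speed: v_rel = 59.3 - 25.8 = 33.5 m/s
Time to catch: t = d₀/v_rel = 238.3/33.5 = 7.11 s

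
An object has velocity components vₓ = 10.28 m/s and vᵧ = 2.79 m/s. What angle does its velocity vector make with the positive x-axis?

θ = arctan(vᵧ/vₓ) = arctan(2.79/10.28) = 15.18°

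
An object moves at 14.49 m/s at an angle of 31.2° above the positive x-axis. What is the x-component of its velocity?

vₓ = v cos(θ) = 14.49 × cos(31.2°) = 12.39 m/s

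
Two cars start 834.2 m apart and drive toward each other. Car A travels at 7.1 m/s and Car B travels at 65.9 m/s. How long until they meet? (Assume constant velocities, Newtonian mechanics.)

Combined speed: v_combined = 7.1 + 65.9 = 73.0 m/s
Time to meet: t = d/v_combined = 834.2/73.0 = 11.43 s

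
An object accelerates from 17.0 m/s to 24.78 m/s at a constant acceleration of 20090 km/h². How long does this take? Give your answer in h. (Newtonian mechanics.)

a = 20090 km/h² × 7.716049382716049e-05 = 1.55015 m/s²
t = (v - v₀) / a = (24.78 - 17.0) / 1.55015 = 5.01887 s
t = 5.01887 s / 3600.0 = 0.001394 h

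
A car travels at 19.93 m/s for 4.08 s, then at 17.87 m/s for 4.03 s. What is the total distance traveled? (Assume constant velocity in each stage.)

d₁ = v₁t₁ = 19.93 × 4.08 = 81.3144 m
d₂ = v₂t₂ = 17.87 × 4.03 = 72.0161 m
d_total = 81.3144 + 72.0161 = 153.33 m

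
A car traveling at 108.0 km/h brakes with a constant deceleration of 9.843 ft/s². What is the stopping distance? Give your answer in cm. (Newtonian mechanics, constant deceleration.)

v₀ = 108.0 km/h × 0.2777777777777778 = 30.0 m/s
a = 9.843 ft/s² × 0.3048 = 3.00015 m/s²
d = v₀² / (2a) = 30.0² / (2 × 3.00015) = 900.0 / 6.0003 = 149.993 m
d = 149.993 m / 0.01 = 15000 cm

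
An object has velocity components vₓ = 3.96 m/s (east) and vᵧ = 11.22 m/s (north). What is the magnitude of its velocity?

|v| = √(vₓ² + vᵧ²) = √(3.96² + 11.22²) = √(141.57) = 11.9 m/s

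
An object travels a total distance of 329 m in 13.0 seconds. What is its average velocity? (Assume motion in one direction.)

v_avg = Δd / Δt = 329 / 13.0 = 25.31 m/s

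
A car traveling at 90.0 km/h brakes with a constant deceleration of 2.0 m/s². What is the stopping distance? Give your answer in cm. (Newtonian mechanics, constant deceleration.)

v₀ = 90.0 km/h × 0.2777777777777778 = 25.0 m/s
d = v₀² / (2a) = 25.0² / (2 × 2.0) = 625.0 / 4.0 = 156.25 m
d = 156.25 m / 0.01 = 15620 cm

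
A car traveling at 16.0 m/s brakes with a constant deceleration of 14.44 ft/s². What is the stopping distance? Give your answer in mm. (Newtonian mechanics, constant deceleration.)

a = 14.44 ft/s² × 0.3048 = 4.40131 m/s²
d = v₀² / (2a) = 16.0² / (2 × 4.40131) = 256.0 / 8.80262 = 29.0823 m
d = 29.0823 m / 0.001 = 29080 mm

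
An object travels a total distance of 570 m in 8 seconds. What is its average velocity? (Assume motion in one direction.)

v_avg = Δd / Δt = 570 / 8 = 71.25 m/s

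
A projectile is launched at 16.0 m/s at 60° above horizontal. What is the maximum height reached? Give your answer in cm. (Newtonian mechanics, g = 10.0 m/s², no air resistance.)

H = v₀² × sin²(θ) / (2g) = 16.0² × sin(60°)² / (2 × 10.0) = 256.0 × 0.75 / 20.0 = 9.6 m
H = 9.6 m / 0.01 = 960.0 cm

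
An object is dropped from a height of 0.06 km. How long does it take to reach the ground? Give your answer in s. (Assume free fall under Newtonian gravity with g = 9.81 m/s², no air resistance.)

h = 0.06 km × 1000.0 = 60.0 m
t = √(2h/g) = √(2 × 60.0 / 9.81) = 3.497 s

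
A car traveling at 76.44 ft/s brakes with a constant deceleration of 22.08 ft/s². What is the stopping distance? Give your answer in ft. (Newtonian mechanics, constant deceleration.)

v₀ = 76.44 ft/s × 0.3048 = 23.2989 m/s
a = 22.08 ft/s² × 0.3048 = 6.72998 m/s²
d = v₀² / (2a) = 23.2989² / (2 × 6.72998) = 542.839 / 13.46 = 40.3298 m
d = 40.3298 m / 0.3048 = 132.3 ft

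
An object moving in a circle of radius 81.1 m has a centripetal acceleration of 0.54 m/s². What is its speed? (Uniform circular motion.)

v = √(a_c × r) = √(0.54 × 81.1) = 6.62 m/s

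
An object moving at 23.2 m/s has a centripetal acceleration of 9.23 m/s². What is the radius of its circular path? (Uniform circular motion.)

r = v²/a_c = 23.2²/9.23 = 58.31 m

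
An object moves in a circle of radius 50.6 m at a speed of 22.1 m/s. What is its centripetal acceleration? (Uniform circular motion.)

a_c = v²/r = 22.1²/50.6 = 488.41/50.6 = 9.65 m/s²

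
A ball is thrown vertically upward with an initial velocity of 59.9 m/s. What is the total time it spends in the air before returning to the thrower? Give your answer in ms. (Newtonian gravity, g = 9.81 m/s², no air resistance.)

t_total = 2 × v₀ / g = 2 × 59.9 / 9.81 = 12.212 s
t_total = 12.212 s / 0.001 = 12210 ms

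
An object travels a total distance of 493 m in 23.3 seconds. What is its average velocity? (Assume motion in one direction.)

v_avg = Δd / Δt = 493 / 23.3 = 21.16 m/s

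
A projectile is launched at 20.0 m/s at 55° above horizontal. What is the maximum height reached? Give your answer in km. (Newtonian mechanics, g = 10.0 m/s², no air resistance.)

H = v₀² × sin²(θ) / (2g) = 20.0² × sin(55°)² / (2 × 10.0) = 400.0 × 0.67101 / 20.0 = 13.4202 m
H = 13.4202 m / 1000.0 = 0.01342 km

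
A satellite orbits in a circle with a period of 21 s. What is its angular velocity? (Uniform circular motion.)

ω = 2π/T = 2π/21 = 0.2992 rad/s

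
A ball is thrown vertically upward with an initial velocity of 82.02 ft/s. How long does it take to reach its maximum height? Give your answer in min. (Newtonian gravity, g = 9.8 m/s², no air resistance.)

v₀ = 82.02 ft/s × 0.3048 = 24.9997 m/s
t_up = v₀ / g = 24.9997 / 9.8 = 2.55099 s
t_up = 2.55099 s / 60.0 = 0.04252 min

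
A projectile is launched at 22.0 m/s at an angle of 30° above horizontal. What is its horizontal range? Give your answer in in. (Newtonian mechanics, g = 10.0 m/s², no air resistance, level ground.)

R = v₀² × sin(2θ) / g = 22.0² × sin(2 × 30°) / 10.0 = 484.0 × 0.866025 / 10.0 = 41.9156 m
R = 41.9156 m / 0.0254 = 1650 in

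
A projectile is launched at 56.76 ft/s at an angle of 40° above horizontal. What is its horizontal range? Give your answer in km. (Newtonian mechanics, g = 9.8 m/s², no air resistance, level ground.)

v₀ = 56.76 ft/s × 0.3048 = 17.3004 m/s
R = v₀² × sin(2θ) / g = 17.3004² × sin(2 × 40°) / 9.8 = 299.304 × 0.984808 / 9.8 = 30.0772 m
R = 30.0772 m / 1000.0 = 0.03008 km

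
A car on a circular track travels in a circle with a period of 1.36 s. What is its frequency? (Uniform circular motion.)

f = 1/T = 1/1.36 = 0.7353 Hz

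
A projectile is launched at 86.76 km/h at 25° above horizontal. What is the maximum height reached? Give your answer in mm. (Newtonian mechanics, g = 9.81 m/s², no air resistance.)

v₀ = 86.76 km/h × 0.2777777777777778 = 24.1 m/s
H = v₀² × sin²(θ) / (2g) = 24.1² × sin(25°)² / (2 × 9.81) = 580.81 × 0.178606 / 19.62 = 5.28727 m
H = 5.28727 m / 0.001 = 5287 mm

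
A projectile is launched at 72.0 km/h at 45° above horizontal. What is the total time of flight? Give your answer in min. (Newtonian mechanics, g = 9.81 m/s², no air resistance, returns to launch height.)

v₀ = 72.0 km/h × 0.2777777777777778 = 20.0 m/s
T = 2 × v₀ × sin(θ) / g = 2 × 20.0 × sin(45°) / 9.81 = 2 × 20.0 × 0.707107 / 9.81 = 2.88321 s
T = 2.88321 s / 60.0 = 0.04805 min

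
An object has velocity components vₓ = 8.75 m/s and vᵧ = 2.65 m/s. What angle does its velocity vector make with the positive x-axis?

θ = arctan(vᵧ/vₓ) = arctan(2.65/8.75) = 16.85°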